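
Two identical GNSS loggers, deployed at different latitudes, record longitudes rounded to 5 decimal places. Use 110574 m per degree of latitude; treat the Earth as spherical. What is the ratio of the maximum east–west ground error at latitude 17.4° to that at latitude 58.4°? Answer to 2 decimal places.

1.82

Rounding to 5 decimal places leaves the longitude within ±5e-06° of the true value.
Error at 17.4° = 5e-06° × 110574 × cos 17.4° ≈ 0.55287 × 0.9542 = 0.52757 m.
At 58.4°: 5e-06° × 110574 × cos 58.4° = 5e-06 × 110574 × 0.5240 ≈ 0.2897 m.
The ratio reduces to cos 17.4° / cos 58.4° = 0.9542/0.5240 ≈ 1.8211.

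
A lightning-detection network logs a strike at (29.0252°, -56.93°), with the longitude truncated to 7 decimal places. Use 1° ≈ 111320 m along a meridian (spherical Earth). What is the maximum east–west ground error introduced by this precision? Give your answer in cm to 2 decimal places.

0.97 cm

Truncating at 7 decimal places can drop up to a full unit in the last place, so the longitude may be off by as much as 1e-07°.
At latitude 29.0252° a degree of longitude spans 111320 m × cos 29.0252° = 111320 × 0.8744 ≈ 97338.9 m.
East–west error: 1e-07° × 97338.9 m/° ≈ 0.00973389 m.
That is 0.00973389 m = 0.97339 cm.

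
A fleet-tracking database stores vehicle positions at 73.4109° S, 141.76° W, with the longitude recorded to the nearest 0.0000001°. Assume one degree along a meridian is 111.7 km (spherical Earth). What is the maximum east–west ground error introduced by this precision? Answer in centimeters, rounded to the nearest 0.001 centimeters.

0.159 centimeters

Rounding to 7 decimal places leaves the longitude within ±5e-08° of the true value.
Parallels shrink by cos φ, so at 73.4109° a degree of longitude is 111700 × 0.2855 ≈ 31891 m.
Maximum E–W displacement: 5e-08 × 31891 = 0.00159455 m.
That is 0.00159455 m = 0.15946 cm.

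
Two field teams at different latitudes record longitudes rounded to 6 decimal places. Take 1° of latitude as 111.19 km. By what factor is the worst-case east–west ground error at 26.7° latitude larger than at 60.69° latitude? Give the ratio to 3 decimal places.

1.825

Rounding to 6 decimal places leaves the longitude within ±5e-07° of the true value.
Error at 26.7° = 5e-07° × 111190 × cos 26.7° ≈ 0.055595 × 0.8934 = 0.049667 m.
Error at 60.69° = 5e-07° × 111190 × cos 60.69° ≈ 0.055595 × 0.4895 = 0.027216 m.
The ratio reduces to cos 26.7° / cos 60.69° = 0.8934/0.4895 ≈ 1.8249.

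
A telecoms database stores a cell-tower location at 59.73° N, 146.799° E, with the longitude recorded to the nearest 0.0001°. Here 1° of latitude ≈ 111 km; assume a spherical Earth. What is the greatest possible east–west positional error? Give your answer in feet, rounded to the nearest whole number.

Rounding to 4 decimal places leaves the longitude within ±5e-05° of the true value.
One degree of longitude at 59.73° is 111000 × cos 59.73° ≈ 111000 × 0.5041 = 55952.4 m.
Maximum E–W displacement: 5e-05 × 55952.4 = 2.79762 m.
Converting: 2.79762 m × 3.2808 ft/m ≈ 9.1785 ft.

9 feet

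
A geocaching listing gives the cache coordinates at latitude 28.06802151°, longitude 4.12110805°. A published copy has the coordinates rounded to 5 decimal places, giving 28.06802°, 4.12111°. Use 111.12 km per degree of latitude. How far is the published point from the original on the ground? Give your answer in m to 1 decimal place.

0.3 m

The latitude changed by +0.00000151° and the longitude by -0.00000195°.
N–S: 0.00000151° × 111120 m/° = 0.167791 m.
East–west at this latitude: -0.00000195° × 111120 × cos 28.068° ≈ -0.00000195 × 98051.1 = -0.1912 m.
Distance: √(0.167791² + 0.1912²) ≈ 0.254384 m.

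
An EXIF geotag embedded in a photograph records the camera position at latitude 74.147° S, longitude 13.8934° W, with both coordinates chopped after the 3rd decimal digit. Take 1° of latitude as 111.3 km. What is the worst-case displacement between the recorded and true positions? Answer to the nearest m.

115 m

Truncating at 3 decimal places can drop up to a full unit in the last place, so each coordinate may be off by as much as 0.001°.
N–S: 0.001° × 111300 m/° = 111.3 m.
Longitude error → 0.001 × 111300 × cos 74.147° = 0.001 × 111300 × 0.2732 ≈ 30.4038 m.
Worst case both components are at the extreme and orthogonal: √(111.3² + 30.4038²) ≈ 115.378 m.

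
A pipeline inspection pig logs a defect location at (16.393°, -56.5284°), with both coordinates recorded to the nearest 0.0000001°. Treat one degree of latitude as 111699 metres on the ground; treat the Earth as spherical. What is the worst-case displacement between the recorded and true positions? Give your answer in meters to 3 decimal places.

0.008 meters

Rounding to 7 decimal places leaves each coordinate within ±5e-08° of the true value.
North–south component: 5e-08° × 111699 = 0.00558495 m.
E–W at 16.393°: 5e-08° × 111699 × cos 16.393° = 5e-08 × 111699 × 0.9593 ≈ 0.00535791 m.
The two errors are perpendicular, so the maximum displacement is √(0.00558495² + 0.00535791²) ≈ 0.00773944 m.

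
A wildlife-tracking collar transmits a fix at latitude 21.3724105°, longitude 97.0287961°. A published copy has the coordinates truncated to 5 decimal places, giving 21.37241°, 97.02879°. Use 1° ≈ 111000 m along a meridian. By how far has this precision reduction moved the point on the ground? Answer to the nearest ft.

2 ft

The latitude changed by +0.0000005° and the longitude by +0.0000061°.
N–S: 0.0000005° × 111000 m/° = 0.0555 m.
E–W at 21.3724°: 0.0000061° × 111000 × cos 21.3724° = 0.0000061 × 111000 × 0.9312 ≈ 0.630537 m.
Hypotenuse of the two orthogonal shifts: √(0.0555² + 0.630537²) = 0.632975 m.
Converting: 0.632975 m × 3.2808 ft/m ≈ 2.0767 ft.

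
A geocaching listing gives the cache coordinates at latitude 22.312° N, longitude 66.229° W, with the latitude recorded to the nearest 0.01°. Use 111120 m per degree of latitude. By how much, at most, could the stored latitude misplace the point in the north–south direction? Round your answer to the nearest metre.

556 metres

Rounding to 2 decimal places leaves the latitude within ±0.005° of the true value.
North–south distance: 0.005° × 111120 m/° = 555.6 m.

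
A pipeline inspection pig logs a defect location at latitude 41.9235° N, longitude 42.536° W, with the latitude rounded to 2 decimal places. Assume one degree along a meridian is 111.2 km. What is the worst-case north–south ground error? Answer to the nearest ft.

Rounding to 2 decimal places leaves the latitude within ±0.005° of the true value.
So the N–S error is at most 0.005 × 111200 = 556 m.
Converting: 556 m × 3.2808 ft/m ≈ 1824.1 ft.

1824 ft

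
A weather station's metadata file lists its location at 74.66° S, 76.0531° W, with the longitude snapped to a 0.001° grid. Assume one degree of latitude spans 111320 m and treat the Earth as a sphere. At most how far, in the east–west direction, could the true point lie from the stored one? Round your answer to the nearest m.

15 m

With a 0.001° grid the true value lies within half a step, ±0.001°/2 = ±0.0005°, of the stored one.
One degree of longitude at 74.66° is 111320 × cos 74.66° ≈ 111320 × 0.2645 = 29449.3 m.
So at most 0.0005° × 29449.3 ≈ 14.7247 m east–west.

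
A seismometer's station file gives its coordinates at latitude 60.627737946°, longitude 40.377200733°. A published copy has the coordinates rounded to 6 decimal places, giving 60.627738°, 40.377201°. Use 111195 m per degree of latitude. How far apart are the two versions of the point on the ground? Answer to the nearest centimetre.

2 centimetres

The latitude changed by -0.000000054° and the longitude by -0.000000267°.
North–south shift: -0.000000054 × 111195 = -0.00600453 m.
E–W at 60.6277°: -0.000000267° × 111195 × cos 60.6277° = -0.000000267 × 111195 × 0.4905 ≈ -0.0145619 m.
Hypotenuse of the two orthogonal shifts: √(0.00600453² + 0.0145619²) = 0.0157513 m.
That is 0.0157513 m = 1.5751 cm.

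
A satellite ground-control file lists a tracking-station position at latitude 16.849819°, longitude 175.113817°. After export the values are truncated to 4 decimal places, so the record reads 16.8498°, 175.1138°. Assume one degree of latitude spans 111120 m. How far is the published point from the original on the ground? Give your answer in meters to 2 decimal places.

Δlat = 16.849819 − 16.8498 = +0.000019°; Δlon = 175.113817 − 175.1138 = +0.000017°.
N–S: 0.000019° × 111120 m/° = 2.11128 m.
East–west at this latitude: 0.000017° × 111120 × cos 16.8498° ≈ 0.000017 × 106349 = 1.80794 m.
Hypotenuse of the two orthogonal shifts: √(2.11128² + 1.80794²) = 2.7796 m.

2.78 meters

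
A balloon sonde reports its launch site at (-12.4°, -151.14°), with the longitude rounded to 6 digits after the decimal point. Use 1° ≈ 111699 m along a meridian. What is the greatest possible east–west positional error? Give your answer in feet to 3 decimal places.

Rounding to 6 decimal places leaves the longitude within ±5e-07° of the true value.
Parallels shrink by cos φ, so at 12.4° a degree of longitude is 111699 × 0.9767 ≈ 109093 m.
Maximum E–W displacement: 5e-07 × 109093 = 0.0545467 m.
In feet: 0.0545467 m ÷ 0.3048 ≈ 0.17896 ft.

0.179 feet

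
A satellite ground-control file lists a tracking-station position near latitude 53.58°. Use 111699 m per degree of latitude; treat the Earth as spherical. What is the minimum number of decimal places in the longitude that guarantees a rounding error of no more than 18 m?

4

At 53.58° one degree of longitude covers 111699 × cos 53.58° ≈ 111699 × 0.5937 ≈ 66315.7 m.
With N decimal places the half-ulp bound is 0.5·10⁻ᴺ°, or 0.5·10⁻ᴺ × 66315.7 m on the ground.
Setting 33157.8 × 10⁻ᴺ ≤ 18 gives 10ᴺ ≥ 1842, i.e. N ≥ 3.27.
So 4 decimal places suffice (3.32 m); 3 would allow up to 33.2 m.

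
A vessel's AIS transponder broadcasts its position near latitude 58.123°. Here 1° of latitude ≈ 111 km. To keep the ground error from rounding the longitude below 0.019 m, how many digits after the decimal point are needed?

7

At 58.123° one degree of longitude covers 111000 × cos 58.123° ≈ 111000 × 0.5281 ≈ 58618.8 m.
Rounding to N decimal places gives at most 0.5 × 10⁻ᴺ degrees of error, i.e. 0.5 × 10⁻ᴺ × 58618.8 m.
Need 0.5 × 58618.8 × 10⁻ᴺ ≤ 0.019 → 10⁻ᴺ ≤ 6.483e-07, so N ≥ 6.19.
N = 6 would give 0.0293 m (too coarse); N = 7 gives 0.00293 m ≤ 0.019 m.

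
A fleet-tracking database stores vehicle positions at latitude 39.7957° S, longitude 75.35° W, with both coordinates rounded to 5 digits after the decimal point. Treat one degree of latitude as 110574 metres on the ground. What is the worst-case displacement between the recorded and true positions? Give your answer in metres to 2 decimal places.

Rounding to 5 decimal places leaves each coordinate within ±5e-06° of the true value.
North–south component: 5e-06° × 110574 = 0.55287 m.
Longitude error → 5e-06 × 110574 × cos 39.7957° = 5e-06 × 110574 × 0.7683 ≈ 0.424787 m.
Worst case both components are at the extreme and orthogonal: √(0.55287² + 0.424787²) ≈ 0.697216 m.

0.70 metres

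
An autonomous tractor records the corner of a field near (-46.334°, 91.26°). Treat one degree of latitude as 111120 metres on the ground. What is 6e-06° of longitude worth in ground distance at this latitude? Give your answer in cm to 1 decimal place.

46.0 cm

6e-06° of longitude at 46.334° is 6e-06 × 111120 × cos 46.334° ≈ 6e-06 × 76723.2 = 0.460339 m.
That is 0.460339 m = 46.034 cm.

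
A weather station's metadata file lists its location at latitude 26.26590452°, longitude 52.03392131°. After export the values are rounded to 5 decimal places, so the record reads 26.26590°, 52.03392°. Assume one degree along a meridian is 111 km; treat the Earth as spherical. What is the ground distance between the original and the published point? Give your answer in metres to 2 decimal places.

The latitude changed by +0.00000452° and the longitude by +0.00000131°.
N–S: 0.00000452° × 111000 m/° = 0.50172 m.
E–W at 26.2659°: 0.00000131° × 111000 × cos 26.2659° = 0.00000131 × 111000 × 0.8967 ≈ 0.130396 m.
Combined displacement = (0.50172² + 0.130396²)^½ ≈ 0.518388 m.

0.52 metres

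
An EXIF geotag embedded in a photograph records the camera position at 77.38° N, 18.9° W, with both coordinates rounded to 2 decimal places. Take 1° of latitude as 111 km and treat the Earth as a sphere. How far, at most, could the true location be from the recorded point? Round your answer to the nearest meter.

568 meters

Rounding to 2 decimal places leaves each coordinate within ±0.005° of the true value.
N–S: 0.005° × 111000 m/° = 555 m.
E–W at 77.38°: 0.005° × 111000 × cos 77.38° = 0.005 × 111000 × 0.2185 ≈ 121.259 m.
Worst case both components are at the extreme and orthogonal: √(555² + 121.259²) ≈ 568.092 m.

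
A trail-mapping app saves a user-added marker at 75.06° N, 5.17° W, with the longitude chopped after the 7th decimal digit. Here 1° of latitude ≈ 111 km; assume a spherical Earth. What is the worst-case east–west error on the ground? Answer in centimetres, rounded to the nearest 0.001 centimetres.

Truncating at 7 decimal places can drop up to a full unit in the last place, so the longitude may be off by as much as 1e-07°.
Parallels shrink by cos φ, so at 75.06° a degree of longitude is 111000 × 0.2578 ≈ 28616.6 m.
So at most 1e-07° × 28616.6 ≈ 0.00286166 m east–west.
That is 0.00286166 m = 0.28617 cm.

0.286 centimetres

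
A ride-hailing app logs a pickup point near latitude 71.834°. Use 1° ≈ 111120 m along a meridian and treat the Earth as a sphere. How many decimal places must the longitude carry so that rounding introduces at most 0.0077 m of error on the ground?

7

At 71.834° one degree of longitude covers 111120 × cos 71.834° ≈ 111120 × 0.3118 ≈ 34644 m.
With N decimal places the half-ulp bound is 0.5·10⁻ᴺ°, or 0.5·10⁻ᴺ × 34644 m on the ground.
Setting 17322 × 10⁻ᴺ ≤ 0.0077 gives 10ᴺ ≥ 2.25e+06, i.e. N ≥ 6.35.
So 7 decimal places suffice (0.00173 m); 6 would allow up to 0.0173 m.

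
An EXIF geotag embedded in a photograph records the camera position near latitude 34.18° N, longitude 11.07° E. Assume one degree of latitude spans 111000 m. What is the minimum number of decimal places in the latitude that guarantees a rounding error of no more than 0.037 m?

One degree of latitude covers 111000 m.
With N decimal places the half-ulp bound is 0.5·10⁻ᴺ°, or 0.5·10⁻ᴺ × 111000 m on the ground.
Need 0.5 × 111000 × 10⁻ᴺ ≤ 0.037 → 10⁻ᴺ ≤ 6.667e-07, so N ≥ 6.18.
N = 6 would give 0.0555 m (too coarse); N = 7 gives 0.00555 m ≤ 0.037 m.

7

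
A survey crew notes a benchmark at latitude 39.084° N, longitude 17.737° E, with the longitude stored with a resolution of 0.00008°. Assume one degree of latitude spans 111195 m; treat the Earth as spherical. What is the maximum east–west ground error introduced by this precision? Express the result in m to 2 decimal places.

With a 0.00008° grid the true value lies within half a step, ±0.00008°/2 = ±4e-05°, of the stored one.
One degree of longitude at 39.084° is 111195 × cos 39.084° ≈ 111195 × 0.7762 = 86312.1 m.
East–west error: 4e-05° × 86312.1 m/° ≈ 3.45248 m.

3.45 m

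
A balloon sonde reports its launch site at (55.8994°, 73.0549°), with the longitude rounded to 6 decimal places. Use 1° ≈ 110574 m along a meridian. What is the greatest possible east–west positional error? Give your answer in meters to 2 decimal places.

Rounding to 6 decimal places leaves the longitude within ±5e-07° of the true value.
Parallels shrink by cos φ, so at 55.8994° a degree of longitude is 110574 × 0.5606 ≈ 61993.1 m.
East–west error: 5e-07° × 61993.1 m/° ≈ 0.0309965 m.

0.03 meters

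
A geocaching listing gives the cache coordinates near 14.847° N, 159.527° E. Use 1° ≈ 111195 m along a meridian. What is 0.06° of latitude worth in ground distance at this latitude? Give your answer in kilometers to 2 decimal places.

Along a meridian 0.06° is 0.06 × 111195 = 6671.7 m.
That is 6671.7 m = 6.6717 km.

6.67 kilometers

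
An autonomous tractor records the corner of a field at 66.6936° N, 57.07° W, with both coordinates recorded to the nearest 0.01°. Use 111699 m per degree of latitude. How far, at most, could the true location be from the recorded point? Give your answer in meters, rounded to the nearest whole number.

Rounding to 2 decimal places leaves each coordinate within ±0.005° of the true value.
N–S: 0.005° × 111699 m/° = 558.495 m.
Longitude error → 0.005 × 111699 × cos 66.6936° = 0.005 × 111699 × 0.3956 ≈ 220.967 m.
The two errors are perpendicular, so the maximum displacement is √(558.495² + 220.967²) ≈ 600.619 m.

601 meters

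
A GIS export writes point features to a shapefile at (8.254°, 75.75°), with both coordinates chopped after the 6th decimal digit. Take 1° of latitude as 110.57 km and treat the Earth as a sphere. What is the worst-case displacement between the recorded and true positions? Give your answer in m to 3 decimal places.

Truncating at 6 decimal places can drop up to a full unit in the last place, so each coordinate may be off by as much as 1e-06°.
North–south component: 1e-06° × 110570 = 0.11057 m.
East–west component at 8.254°: 1e-06° × 110570 × cos 8.254° ≈ 1e-06 × 109425 ≈ 0.109425 m.
Combining orthogonally: (0.11057² + 0.109425²)^½ ≈ 0.155562 m.

0.156 m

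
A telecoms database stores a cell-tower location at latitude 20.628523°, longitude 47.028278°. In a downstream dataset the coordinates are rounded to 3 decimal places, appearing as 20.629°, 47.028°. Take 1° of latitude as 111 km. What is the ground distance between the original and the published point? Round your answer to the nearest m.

60 m

Δlat = 20.628523 − 20.629 = -0.000477°; Δlon = 47.028278 − 47.028 = +0.000278°.
North–south shift: -0.000477 × 111000 = -52.947 m.
East–west at this latitude: 0.000278° × 111000 × cos 20.629° ≈ 0.000278 × 103883 = 28.8794 m.
Combined displacement = (52.947² + 28.8794²)^½ ≈ 60.3109 m.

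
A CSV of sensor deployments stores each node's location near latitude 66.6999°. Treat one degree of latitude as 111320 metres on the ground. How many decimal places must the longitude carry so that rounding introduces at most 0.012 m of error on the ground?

At 66.6999° one degree of longitude covers 111320 × cos 66.6999° ≈ 111320 × 0.3955 ≈ 44032.3 m.
With N decimal places the half-ulp bound is 0.5·10⁻ᴺ°, or 0.5·10⁻ᴺ × 44032.3 m on the ground.
Need 0.5 × 44032.3 × 10⁻ᴺ ≤ 0.012 → 10⁻ᴺ ≤ 5.451e-07, so N ≥ 6.26.
At 6 places the error can reach 0.022 m, but 7 places keeps it to 0.0022 m.

7 decimal places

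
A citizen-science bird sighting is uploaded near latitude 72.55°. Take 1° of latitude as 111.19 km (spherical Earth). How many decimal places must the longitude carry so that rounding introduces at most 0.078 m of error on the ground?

At 72.55° one degree of longitude covers 111190 × cos 72.55° ≈ 111190 × 0.2999 ≈ 33342.9 m.
Rounding to N decimal places gives at most 0.5 × 10⁻ᴺ degrees of error, i.e. 0.5 × 10⁻ᴺ × 33342.9 m.
Setting 16671.5 × 10⁻ᴺ ≤ 0.078 gives 10ᴺ ≥ 2.137e+05, i.e. N ≥ 5.33.
So 6 decimal places suffice (0.0167 m); 5 would allow up to 0.167 m.

6 decimal places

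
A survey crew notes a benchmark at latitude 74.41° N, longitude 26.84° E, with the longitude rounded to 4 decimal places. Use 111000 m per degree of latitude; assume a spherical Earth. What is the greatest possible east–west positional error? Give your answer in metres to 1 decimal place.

Rounding to 4 decimal places leaves the longitude within ±5e-05° of the true value.
One degree of longitude at 74.41° is 111000 × cos 74.41° ≈ 111000 × 0.2688 = 29831.4 m.
So at most 5e-05° × 29831.4 ≈ 1.49157 m east–west.

1.5 metres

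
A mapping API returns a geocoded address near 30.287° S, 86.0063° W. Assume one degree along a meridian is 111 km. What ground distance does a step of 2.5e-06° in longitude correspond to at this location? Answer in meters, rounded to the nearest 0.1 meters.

0.2 meters

2.5e-06° of longitude at 30.287° is 2.5e-06 × 111000 × cos 30.287° ≈ 2.5e-06 × 95849.6 = 0.239624 m.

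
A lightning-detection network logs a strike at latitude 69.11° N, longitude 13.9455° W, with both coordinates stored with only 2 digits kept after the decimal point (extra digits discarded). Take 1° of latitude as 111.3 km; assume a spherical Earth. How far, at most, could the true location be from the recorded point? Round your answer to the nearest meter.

1182 meters

Truncating at 2 decimal places can drop up to a full unit in the last place, so each coordinate may be off by as much as 0.01°.
Latitude error → 0.01 × 111300 = 1113 m along the meridian.
Longitude error → 0.01 × 111300 × cos 69.11° = 0.01 × 111300 × 0.3566 ≈ 396.868 m.
The two errors are perpendicular, so the maximum displacement is √(1113² + 396.868²) ≈ 1181.64 m.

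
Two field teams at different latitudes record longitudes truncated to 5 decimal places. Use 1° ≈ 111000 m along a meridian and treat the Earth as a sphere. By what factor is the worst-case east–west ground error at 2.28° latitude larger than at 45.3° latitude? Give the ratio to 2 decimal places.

1.42

Truncating at 5 decimal places can drop up to a full unit in the last place, so the longitude may be off by as much as 1e-05°.
Error at 2.28° = 1e-05° × 111000 × cos 2.28° ≈ 1.11 × 0.9992 = 1.1091 m.
Error at 45.3° = 1e-05° × 111000 × cos 45.3° ≈ 1.11 × 0.7034 = 0.78077 m.
The ratio reduces to cos 2.28° / cos 45.3° = 0.9992/0.7034 ≈ 1.4206.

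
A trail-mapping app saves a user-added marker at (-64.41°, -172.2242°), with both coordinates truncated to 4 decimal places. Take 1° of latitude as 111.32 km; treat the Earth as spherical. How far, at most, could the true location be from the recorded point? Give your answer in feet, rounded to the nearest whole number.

Truncating at 4 decimal places can drop up to a full unit in the last place, so each coordinate may be off by as much as 0.0001°.
North–south component: 0.0001° × 111320 = 11.132 m.
E–W at 64.41°: 0.0001° × 111320 × cos 64.41° = 0.0001 × 111320 × 0.4319 ≈ 4.80823 m.
Worst case both components are at the extreme and orthogonal: √(11.132² + 4.80823²) ≈ 12.126 m.
In feet: 12.126 m ÷ 0.3048 ≈ 39.784 ft.

40 feet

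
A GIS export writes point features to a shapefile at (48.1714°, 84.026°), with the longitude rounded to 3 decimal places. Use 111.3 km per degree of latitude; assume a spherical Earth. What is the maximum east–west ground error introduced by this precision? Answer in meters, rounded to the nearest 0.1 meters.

Rounding to 3 decimal places leaves the longitude within ±0.0005° of the true value.
At latitude 48.1714° a degree of longitude spans 111300 m × cos 48.1714° = 111300 × 0.6669 ≈ 74226.5 m.
East–west error: 0.0005° × 74226.5 m/° ≈ 37.1132 m.

37.1 meters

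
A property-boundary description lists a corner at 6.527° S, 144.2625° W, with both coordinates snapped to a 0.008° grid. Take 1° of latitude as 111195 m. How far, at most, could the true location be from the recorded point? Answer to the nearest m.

627 m

With a 0.008° grid the true value lies within half a step, ±0.008°/2 = ±0.004°, of the stored one.
North–south component: 0.004° × 111195 = 444.78 m.
E–W at 6.527°: 0.004° × 111195 × cos 6.527° = 0.004 × 111195 × 0.9935 ≈ 441.897 m.
Combining orthogonally: (444.78² + 441.897²)^½ ≈ 626.979 m.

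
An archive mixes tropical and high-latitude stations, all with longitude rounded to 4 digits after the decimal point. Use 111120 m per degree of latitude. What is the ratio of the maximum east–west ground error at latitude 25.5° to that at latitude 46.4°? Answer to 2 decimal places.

Rounding to 4 decimal places leaves the longitude within ±5e-05° of the true value.
Error at 25.5° = 5e-05° × 111120 × cos 25.5° ≈ 5.556 × 0.9026 = 5.0148 m.
Error at 46.4° = 5e-05° × 111120 × cos 46.4° ≈ 5.556 × 0.6896 = 3.8315 m.
Ratio: 5.0148 / 3.8315 = cos 25.5° / cos 46.4° ≈ 1.3088.

1.31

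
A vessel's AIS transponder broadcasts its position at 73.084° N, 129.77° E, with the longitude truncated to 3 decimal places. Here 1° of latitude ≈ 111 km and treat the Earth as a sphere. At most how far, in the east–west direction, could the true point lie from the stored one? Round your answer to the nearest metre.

Truncating at 3 decimal places can drop up to a full unit in the last place, so the longitude may be off by as much as 0.001°.
Parallels shrink by cos φ, so at 73.084° a degree of longitude is 111000 × 0.2910 ≈ 32297.6 m.
Maximum E–W displacement: 0.001 × 32297.6 = 32.2976 m.

32 metres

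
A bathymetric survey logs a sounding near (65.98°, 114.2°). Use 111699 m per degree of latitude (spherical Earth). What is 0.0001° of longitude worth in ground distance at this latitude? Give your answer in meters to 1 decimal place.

4.5 meters

0.0001° of longitude at 65.98° is 0.0001 × 111699 × cos 65.98° ≈ 0.0001 × 45467.7 = 4.54677 m.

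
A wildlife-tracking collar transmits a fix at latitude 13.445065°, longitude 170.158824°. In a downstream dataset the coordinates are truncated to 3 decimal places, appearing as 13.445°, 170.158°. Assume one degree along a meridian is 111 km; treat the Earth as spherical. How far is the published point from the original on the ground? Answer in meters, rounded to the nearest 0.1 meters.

89.2 meters

Δlat = 13.445065 − 13.445 = +0.000065°; Δlon = 170.158824 − 170.158 = +0.000824°.
N–S: 0.000065° × 111000 m/° = 7.215 m.
E–W at 13.445°: 0.000824° × 111000 × cos 13.445° = 0.000824 × 111000 × 0.9726 ≈ 88.9573 m.
Combined displacement = (7.215² + 88.9573²)^½ ≈ 89.2494 m.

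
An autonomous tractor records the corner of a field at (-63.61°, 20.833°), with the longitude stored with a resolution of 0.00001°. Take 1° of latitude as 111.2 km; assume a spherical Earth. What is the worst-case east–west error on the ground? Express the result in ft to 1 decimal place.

0.8 ft

With a 0.00001° grid the true value lies within half a step, ±0.00001°/2 = ±5e-06°, of the stored one.
At latitude 63.61° a degree of longitude spans 111200 m × cos 63.61° = 111200 × 0.4445 ≈ 49426 m.
So at most 5e-06° × 49426 ≈ 0.24713 m east–west.
In feet: 0.24713 m ÷ 0.3048 ≈ 0.81079 ft.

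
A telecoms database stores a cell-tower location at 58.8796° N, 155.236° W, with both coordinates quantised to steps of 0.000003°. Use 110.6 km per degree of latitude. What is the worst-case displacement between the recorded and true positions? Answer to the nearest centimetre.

With a 0.000003° grid the true value lies within half a step, ±0.000003°/2 = ±1.5e-06°, of the stored one.
Latitude error → 1.5e-06 × 110600 = 0.1659 m along the meridian.
E–W at 58.8796°: 1.5e-06° × 110600 × cos 58.8796° = 1.5e-06 × 110600 × 0.5168 ≈ 0.0857435 m.
Worst case both components are at the extreme and orthogonal: √(0.1659² + 0.0857435²) ≈ 0.186748 m.
That is 0.186748 m = 18.675 cm.

19 centimetres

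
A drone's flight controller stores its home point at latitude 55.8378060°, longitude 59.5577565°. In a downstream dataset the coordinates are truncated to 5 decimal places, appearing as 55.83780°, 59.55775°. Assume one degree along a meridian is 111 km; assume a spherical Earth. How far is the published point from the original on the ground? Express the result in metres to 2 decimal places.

0.78 metres

The latitude changed by +0.0000060° and the longitude by +0.0000065°.
N–S: 0.0000060° × 111000 m/° = 0.666 m.
East–west at this latitude: 0.0000065° × 111000 × cos 55.8378° ≈ 0.0000065 × 62330.7 = 0.405149 m.
Hypotenuse of the two orthogonal shifts: √(0.666² + 0.405149²) = 0.779552 m.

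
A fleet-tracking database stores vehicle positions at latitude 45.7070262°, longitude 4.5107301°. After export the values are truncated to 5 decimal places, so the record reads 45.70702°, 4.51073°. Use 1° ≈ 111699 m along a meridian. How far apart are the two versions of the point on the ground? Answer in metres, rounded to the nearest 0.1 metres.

The latitude changed by +0.0000062° and the longitude by +0.0000001°.
North–south shift: 0.0000062 × 111699 = 0.692534 m.
E–W at 45.707°: 0.0000001° × 111699 × cos 45.707° = 0.0000001 × 111699 × 0.6983 ≈ 0.00780025 m.
Combined displacement = (0.692534² + 0.00780025²)^½ ≈ 0.692578 m.

0.7 metres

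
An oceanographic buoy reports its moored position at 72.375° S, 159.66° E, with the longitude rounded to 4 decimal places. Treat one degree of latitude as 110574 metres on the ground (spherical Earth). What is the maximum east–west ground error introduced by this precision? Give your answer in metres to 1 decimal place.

1.7 metres

Rounding to 4 decimal places leaves the longitude within ±5e-05° of the true value.
Parallels shrink by cos φ, so at 72.375° a degree of longitude is 110574 × 0.3028 ≈ 33480.2 m.
So at most 5e-05° × 33480.2 ≈ 1.67401 m east–west.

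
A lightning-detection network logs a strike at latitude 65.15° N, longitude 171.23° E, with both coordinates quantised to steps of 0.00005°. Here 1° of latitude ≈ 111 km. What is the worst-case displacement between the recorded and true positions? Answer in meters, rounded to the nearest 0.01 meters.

3.01 meters

With a 0.00005° grid the true value lies within half a step, ±0.00005°/2 = ±2.5e-05°, of the stored one.
Latitude error → 2.5e-05 × 111000 = 2.775 m along the meridian.
East–west component at 65.15°: 2.5e-05° × 111000 × cos 65.15° ≈ 2.5e-05 × 46647.1 ≈ 1.16618 m.
Worst case both components are at the extreme and orthogonal: √(2.775² + 1.16618²) ≈ 3.01008 m.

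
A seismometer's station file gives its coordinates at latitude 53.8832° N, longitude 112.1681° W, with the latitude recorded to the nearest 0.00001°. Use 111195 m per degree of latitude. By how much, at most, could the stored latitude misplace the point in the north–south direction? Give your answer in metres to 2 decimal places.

0.56 metres

Rounding to 5 decimal places leaves the latitude within ±5e-06° of the true value.
Along the meridian that is 5e-06° × 111195 m/° = 0.555975 m.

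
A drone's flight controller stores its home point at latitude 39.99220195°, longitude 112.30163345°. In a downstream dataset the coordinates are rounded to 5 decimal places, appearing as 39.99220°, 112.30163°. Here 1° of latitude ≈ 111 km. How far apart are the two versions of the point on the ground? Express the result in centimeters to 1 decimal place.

The latitude changed by +0.00000195° and the longitude by +0.00000345°.
North–south shift: 0.00000195 × 111000 = 0.21645 m.
East–west at this latitude: 0.00000345° × 111000 × cos 39.9922° ≈ 0.00000345 × 85040.6 = 0.29339 m.
Distance: √(0.21645² + 0.29339²) ≈ 0.364594 m.
That is 0.364594 m = 36.459 cm.

36.5 centimeters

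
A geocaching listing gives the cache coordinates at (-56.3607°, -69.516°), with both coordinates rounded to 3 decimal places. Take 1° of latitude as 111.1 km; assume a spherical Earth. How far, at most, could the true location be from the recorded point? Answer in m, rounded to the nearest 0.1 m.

63.5 m

Rounding to 3 decimal places leaves each coordinate within ±0.0005° of the true value.
North–south component: 0.0005° × 111100 = 55.55 m.
E–W at 56.3607°: 0.0005° × 111100 × cos 56.3607° = 0.0005 × 111100 × 0.5540 ≈ 30.7726 m.
Combining orthogonally: (55.55² + 30.7726²)^½ ≈ 63.504 m.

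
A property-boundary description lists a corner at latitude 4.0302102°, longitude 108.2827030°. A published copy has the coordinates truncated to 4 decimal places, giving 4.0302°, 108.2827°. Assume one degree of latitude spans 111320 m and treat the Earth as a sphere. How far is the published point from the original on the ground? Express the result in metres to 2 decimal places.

Δlat = 4.0302102 − 4.0302 = +0.0000102°; Δlon = 108.2827030 − 108.2827 = +0.0000030°.
N–S: 0.0000102° × 111320 m/° = 1.13546 m.
E–W at 4.0302°: 0.0000030° × 111320 × cos 4.0302° = 0.0000030 × 111320 × 0.9975 ≈ 0.333134 m.
Distance: √(1.13546² + 0.333134²) ≈ 1.18332 m.

1.18 metres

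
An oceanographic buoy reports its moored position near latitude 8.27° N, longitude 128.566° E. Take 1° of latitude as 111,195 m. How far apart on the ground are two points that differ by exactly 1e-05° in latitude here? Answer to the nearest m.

1 m

Along a meridian 1e-05° is 1e-05 × 111195 = 1.11195 m.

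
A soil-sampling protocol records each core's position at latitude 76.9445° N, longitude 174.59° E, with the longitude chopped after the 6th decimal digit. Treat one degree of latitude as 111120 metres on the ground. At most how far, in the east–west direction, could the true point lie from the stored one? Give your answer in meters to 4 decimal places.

0.0251 meters

Truncating at 6 decimal places can drop up to a full unit in the last place, so the longitude may be off by as much as 1e-06°.
One degree of longitude at 76.9445° is 111120 × cos 76.9445° ≈ 111120 × 0.2259 = 25101.4 m.
Maximum E–W displacement: 1e-06 × 25101.4 = 0.0251014 m.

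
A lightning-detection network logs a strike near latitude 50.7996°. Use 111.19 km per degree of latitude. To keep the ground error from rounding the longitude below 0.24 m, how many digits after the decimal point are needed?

6

At 50.7996° one degree of longitude covers 111190 × cos 50.7996° ≈ 111190 × 0.6320 ≈ 70275.9 m.
With N decimal places the half-ulp bound is 0.5·10⁻ᴺ°, or 0.5·10⁻ᴺ × 70275.9 m on the ground.
Setting 35138 × 10⁻ᴺ ≤ 0.24 gives 10ᴺ ≥ 1.464e+05, i.e. N ≥ 5.17.
N = 5 would give 0.351 m (too coarse); N = 6 gives 0.0351 m ≤ 0.24 m.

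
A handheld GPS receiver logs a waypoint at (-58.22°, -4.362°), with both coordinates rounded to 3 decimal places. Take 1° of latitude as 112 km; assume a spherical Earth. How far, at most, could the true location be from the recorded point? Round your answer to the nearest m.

Rounding to 3 decimal places leaves each coordinate within ±0.0005° of the true value.
Latitude error → 0.0005 × 112000 = 56 m along the meridian.
Longitude error → 0.0005 × 112000 × cos 58.22° = 0.0005 × 112000 × 0.5267 ≈ 29.4929 m.
Combining orthogonally: (56² + 29.4929²)^½ ≈ 63.2916 m.

63 m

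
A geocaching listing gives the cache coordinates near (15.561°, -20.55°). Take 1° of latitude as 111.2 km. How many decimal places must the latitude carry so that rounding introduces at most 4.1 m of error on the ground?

5

One degree of latitude covers 111200 m.
N decimal places → at most half a unit in the last place, 0.5 × 10⁻ᴺ° = 111200/2 × 10⁻ᴺ m.
Need 0.5 × 111200 × 10⁻ᴺ ≤ 4.1 → 10⁻ᴺ ≤ 7.374e-05, so N ≥ 4.13.
N = 4 would give 5.56 m (too coarse); N = 5 gives 0.556 m ≤ 4.1 m.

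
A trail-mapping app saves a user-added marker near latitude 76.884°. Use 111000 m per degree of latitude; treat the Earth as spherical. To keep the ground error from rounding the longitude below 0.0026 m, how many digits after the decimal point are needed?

At 76.884° one degree of longitude covers 111000 × cos 76.884° ≈ 111000 × 0.2269 ≈ 25188.5 m.
N decimal places → at most half a unit in the last place, 0.5 × 10⁻ᴺ° = 25188.5/2 × 10⁻ᴺ m.
Setting 12594.2 × 10⁻ᴺ ≤ 0.0026 gives 10ᴺ ≥ 4.844e+06, i.e. N ≥ 6.69.
N = 6 would give 0.0126 m (too coarse); N = 7 gives 0.00126 m ≤ 0.0026 m.

7 decimal places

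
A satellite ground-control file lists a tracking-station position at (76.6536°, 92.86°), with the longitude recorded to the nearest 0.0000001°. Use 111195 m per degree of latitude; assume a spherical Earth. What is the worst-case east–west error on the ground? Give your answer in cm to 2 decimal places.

Rounding to 7 decimal places leaves the longitude within ±5e-08° of the true value.
Parallels shrink by cos φ, so at 76.6536° a degree of longitude is 111195 × 0.2308 ≈ 25668 m.
So at most 5e-08° × 25668 ≈ 0.0012834 m east–west.
That is 0.0012834 m = 0.12834 cm.

0.13 cm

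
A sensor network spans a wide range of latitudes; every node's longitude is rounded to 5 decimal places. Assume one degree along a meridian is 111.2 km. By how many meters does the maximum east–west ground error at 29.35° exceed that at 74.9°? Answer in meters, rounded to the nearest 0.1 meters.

0.3 meters

Rounding to 5 decimal places leaves the longitude within ±5e-06° of the true value.
At 29.35°: 5e-06° × 111200 × cos 29.35° = 5e-06 × 111200 × 0.8716 ≈ 0.48463 m.
At 74.9°: 5e-06° × 111200 × cos 74.9° = 5e-06 × 111200 × 0.2605 ≈ 0.14484 m.
So the lower-latitude error exceeds the higher by 0.48463 − 0.14484 = 0.33979 m.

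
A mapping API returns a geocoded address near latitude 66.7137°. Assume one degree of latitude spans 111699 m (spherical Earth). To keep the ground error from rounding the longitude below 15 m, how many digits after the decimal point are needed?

At 66.7137° one degree of longitude covers 111699 × cos 66.7137° ≈ 111699 × 0.3953 ≈ 44157.5 m.
With N decimal places the half-ulp bound is 0.5·10⁻ᴺ°, or 0.5·10⁻ᴺ × 44157.5 m on the ground.
Need 0.5 × 44157.5 × 10⁻ᴺ ≤ 15 → 10⁻ᴺ ≤ 6.794e-04, so N ≥ 3.17.
At 3 places the error can reach 22.1 m, but 4 places keeps it to 2.21 m.

4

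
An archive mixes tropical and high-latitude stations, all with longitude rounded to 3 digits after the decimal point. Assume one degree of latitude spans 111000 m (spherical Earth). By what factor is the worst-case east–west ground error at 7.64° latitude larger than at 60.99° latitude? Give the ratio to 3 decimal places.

Rounding to 3 decimal places leaves the longitude within ±0.0005° of the true value.
Error at 7.64° = 0.0005° × 111000 × cos 7.64° ≈ 55.5 × 0.9911 = 55.007 m.
At 60.99°: 0.0005° × 111000 × cos 60.99° = 0.0005 × 111000 × 0.4850 ≈ 26.915 m.
Ratio: 55.007 / 26.915 = cos 7.64° / cos 60.99° ≈ 2.0437.

2.044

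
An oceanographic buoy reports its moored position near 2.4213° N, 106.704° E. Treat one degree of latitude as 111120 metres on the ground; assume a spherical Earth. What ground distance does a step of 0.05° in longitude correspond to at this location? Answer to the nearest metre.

5551 metres

At 2.4213° a degree of longitude is 111120 × cos 2.4213° ≈ 111021 m, so 0.05° corresponds to 5551.04 m.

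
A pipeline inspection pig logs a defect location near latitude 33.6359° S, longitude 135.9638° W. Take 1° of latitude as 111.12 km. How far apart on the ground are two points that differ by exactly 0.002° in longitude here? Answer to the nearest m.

One degree of longitude here spans 111120 × cos 33.6359° = 111120 × 0.8326 ≈ 92515.7 m; 0.002° of that is 185.031 m.

185 m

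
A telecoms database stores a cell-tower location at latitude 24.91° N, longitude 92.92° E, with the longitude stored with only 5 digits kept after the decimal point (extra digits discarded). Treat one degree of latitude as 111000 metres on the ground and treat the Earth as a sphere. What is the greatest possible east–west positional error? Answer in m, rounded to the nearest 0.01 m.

Truncating at 5 decimal places can drop up to a full unit in the last place, so the longitude may be off by as much as 1e-05°.
Parallels shrink by cos φ, so at 24.91° a degree of longitude is 111000 × 0.9070 ≈ 100674 m.
So at most 1e-05° × 100674 ≈ 1.00674 m east–west.

1.01 m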